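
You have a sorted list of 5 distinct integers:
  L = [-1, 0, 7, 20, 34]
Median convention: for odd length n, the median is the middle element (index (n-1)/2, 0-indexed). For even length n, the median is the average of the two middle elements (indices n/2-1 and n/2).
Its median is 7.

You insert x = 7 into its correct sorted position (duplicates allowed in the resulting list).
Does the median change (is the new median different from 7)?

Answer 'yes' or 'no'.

Old median = 7
Insert x = 7
New median = 7
Changed? no

Answer: no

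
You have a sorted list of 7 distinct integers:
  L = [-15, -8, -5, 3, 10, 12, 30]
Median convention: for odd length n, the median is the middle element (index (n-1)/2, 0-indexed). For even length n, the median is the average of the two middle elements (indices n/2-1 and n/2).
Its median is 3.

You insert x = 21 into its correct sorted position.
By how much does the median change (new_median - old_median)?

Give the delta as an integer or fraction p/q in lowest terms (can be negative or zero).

Old median = 3
After inserting x = 21: new sorted = [-15, -8, -5, 3, 10, 12, 21, 30]
New median = 13/2
Delta = 13/2 - 3 = 7/2

Answer: 7/2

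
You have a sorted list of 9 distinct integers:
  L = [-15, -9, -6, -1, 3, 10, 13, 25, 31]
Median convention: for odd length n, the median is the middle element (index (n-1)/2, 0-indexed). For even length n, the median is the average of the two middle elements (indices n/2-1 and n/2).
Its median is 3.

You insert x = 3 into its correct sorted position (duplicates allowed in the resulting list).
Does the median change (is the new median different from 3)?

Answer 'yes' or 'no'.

Old median = 3
Insert x = 3
New median = 3
Changed? no

Answer: no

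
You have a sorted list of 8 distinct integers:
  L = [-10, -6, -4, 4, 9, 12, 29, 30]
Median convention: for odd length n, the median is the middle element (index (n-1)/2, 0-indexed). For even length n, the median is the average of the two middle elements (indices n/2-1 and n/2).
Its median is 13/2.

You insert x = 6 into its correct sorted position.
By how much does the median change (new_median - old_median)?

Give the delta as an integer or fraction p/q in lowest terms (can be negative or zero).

Answer: -1/2

Derivation:
Old median = 13/2
After inserting x = 6: new sorted = [-10, -6, -4, 4, 6, 9, 12, 29, 30]
New median = 6
Delta = 6 - 13/2 = -1/2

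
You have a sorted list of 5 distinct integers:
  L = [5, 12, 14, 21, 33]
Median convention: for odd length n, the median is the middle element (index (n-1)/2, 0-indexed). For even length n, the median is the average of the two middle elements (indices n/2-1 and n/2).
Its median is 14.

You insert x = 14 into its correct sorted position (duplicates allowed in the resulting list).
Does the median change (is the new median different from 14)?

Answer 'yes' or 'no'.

Answer: no

Derivation:
Old median = 14
Insert x = 14
New median = 14
Changed? no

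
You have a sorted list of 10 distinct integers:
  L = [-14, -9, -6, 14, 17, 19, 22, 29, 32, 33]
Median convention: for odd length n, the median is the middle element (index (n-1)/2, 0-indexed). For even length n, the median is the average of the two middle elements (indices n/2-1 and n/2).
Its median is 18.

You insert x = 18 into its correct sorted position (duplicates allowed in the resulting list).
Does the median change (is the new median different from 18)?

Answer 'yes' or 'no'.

Old median = 18
Insert x = 18
New median = 18
Changed? no

Answer: no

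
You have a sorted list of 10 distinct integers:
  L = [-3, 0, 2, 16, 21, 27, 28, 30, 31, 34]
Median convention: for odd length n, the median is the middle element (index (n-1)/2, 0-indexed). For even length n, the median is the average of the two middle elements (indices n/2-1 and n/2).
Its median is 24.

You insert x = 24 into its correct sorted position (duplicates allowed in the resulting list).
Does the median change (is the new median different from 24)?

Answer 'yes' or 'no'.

Old median = 24
Insert x = 24
New median = 24
Changed? no

Answer: no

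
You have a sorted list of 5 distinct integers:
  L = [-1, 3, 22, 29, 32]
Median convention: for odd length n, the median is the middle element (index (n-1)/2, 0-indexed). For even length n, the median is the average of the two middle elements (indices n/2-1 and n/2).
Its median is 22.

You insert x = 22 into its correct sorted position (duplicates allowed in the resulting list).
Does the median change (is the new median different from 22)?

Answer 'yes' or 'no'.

Old median = 22
Insert x = 22
New median = 22
Changed? no

Answer: no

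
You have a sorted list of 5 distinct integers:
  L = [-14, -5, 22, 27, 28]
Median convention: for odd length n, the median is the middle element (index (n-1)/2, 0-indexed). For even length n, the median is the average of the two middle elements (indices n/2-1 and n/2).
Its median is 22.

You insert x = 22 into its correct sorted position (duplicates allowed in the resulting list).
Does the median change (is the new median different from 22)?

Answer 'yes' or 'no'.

Old median = 22
Insert x = 22
New median = 22
Changed? no

Answer: no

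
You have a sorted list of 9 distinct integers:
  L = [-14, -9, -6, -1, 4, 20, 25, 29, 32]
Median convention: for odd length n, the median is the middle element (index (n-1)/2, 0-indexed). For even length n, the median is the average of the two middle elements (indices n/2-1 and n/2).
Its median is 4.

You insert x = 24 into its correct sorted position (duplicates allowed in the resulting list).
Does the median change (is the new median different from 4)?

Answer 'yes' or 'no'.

Answer: yes

Derivation:
Old median = 4
Insert x = 24
New median = 12
Changed? yes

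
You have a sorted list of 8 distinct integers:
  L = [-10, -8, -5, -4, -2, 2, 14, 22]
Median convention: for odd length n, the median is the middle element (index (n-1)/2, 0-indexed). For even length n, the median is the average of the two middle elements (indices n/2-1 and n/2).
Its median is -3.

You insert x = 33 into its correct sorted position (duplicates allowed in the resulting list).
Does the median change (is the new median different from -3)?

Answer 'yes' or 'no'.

Old median = -3
Insert x = 33
New median = -2
Changed? yes

Answer: yes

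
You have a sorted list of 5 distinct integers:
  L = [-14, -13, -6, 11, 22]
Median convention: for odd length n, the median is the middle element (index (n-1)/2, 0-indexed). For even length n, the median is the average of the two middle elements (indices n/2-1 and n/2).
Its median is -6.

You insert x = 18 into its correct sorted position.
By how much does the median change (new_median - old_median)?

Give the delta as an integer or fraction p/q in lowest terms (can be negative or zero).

Answer: 17/2

Derivation:
Old median = -6
After inserting x = 18: new sorted = [-14, -13, -6, 11, 18, 22]
New median = 5/2
Delta = 5/2 - -6 = 17/2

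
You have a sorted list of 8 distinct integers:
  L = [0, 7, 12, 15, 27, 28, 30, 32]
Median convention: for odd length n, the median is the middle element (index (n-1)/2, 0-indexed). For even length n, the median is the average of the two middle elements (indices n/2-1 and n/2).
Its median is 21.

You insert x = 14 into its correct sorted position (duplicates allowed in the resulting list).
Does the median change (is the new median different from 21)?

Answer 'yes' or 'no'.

Old median = 21
Insert x = 14
New median = 15
Changed? yes

Answer: yes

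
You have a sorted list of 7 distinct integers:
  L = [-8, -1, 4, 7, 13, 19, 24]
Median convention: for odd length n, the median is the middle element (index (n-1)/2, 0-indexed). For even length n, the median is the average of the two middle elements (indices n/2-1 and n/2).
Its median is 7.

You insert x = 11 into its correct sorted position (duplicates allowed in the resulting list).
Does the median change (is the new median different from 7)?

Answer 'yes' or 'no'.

Answer: yes

Derivation:
Old median = 7
Insert x = 11
New median = 9
Changed? yes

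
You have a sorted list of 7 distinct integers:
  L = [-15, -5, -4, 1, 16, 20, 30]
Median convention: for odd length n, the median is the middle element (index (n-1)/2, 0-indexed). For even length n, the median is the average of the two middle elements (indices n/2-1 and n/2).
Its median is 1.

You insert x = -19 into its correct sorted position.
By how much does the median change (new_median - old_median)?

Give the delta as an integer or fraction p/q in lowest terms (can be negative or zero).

Old median = 1
After inserting x = -19: new sorted = [-19, -15, -5, -4, 1, 16, 20, 30]
New median = -3/2
Delta = -3/2 - 1 = -5/2

Answer: -5/2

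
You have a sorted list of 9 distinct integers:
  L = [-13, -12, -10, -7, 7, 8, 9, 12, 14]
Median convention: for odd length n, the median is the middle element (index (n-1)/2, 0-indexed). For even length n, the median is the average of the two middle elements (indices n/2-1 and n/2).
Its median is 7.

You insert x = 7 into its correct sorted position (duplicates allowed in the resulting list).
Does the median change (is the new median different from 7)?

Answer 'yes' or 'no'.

Answer: no

Derivation:
Old median = 7
Insert x = 7
New median = 7
Changed? no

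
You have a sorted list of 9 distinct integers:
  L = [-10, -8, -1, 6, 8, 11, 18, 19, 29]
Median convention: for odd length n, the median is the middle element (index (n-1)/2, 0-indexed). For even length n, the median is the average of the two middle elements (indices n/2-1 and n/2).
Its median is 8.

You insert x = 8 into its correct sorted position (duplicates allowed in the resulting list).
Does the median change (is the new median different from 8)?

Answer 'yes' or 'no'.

Answer: no

Derivation:
Old median = 8
Insert x = 8
New median = 8
Changed? no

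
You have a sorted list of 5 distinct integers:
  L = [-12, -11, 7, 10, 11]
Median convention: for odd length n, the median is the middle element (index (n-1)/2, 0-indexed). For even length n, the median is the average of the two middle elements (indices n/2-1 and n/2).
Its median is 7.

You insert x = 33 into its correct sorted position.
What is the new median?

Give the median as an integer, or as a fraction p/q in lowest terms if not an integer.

Old list (sorted, length 5): [-12, -11, 7, 10, 11]
Old median = 7
Insert x = 33
Old length odd (5). Middle was index 2 = 7.
New length even (6). New median = avg of two middle elements.
x = 33: 5 elements are < x, 0 elements are > x.
New sorted list: [-12, -11, 7, 10, 11, 33]
New median = 17/2

Answer: 17/2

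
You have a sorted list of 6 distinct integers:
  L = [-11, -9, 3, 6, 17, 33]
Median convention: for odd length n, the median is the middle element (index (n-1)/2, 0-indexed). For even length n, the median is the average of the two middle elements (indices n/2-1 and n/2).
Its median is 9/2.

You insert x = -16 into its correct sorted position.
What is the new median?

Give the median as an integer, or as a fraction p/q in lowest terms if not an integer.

Answer: 3

Derivation:
Old list (sorted, length 6): [-11, -9, 3, 6, 17, 33]
Old median = 9/2
Insert x = -16
Old length even (6). Middle pair: indices 2,3 = 3,6.
New length odd (7). New median = single middle element.
x = -16: 0 elements are < x, 6 elements are > x.
New sorted list: [-16, -11, -9, 3, 6, 17, 33]
New median = 3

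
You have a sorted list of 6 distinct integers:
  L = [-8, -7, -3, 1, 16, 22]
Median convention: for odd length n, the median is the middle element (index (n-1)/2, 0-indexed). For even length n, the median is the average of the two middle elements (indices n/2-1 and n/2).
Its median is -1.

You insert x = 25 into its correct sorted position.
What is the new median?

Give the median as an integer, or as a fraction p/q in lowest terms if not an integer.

Old list (sorted, length 6): [-8, -7, -3, 1, 16, 22]
Old median = -1
Insert x = 25
Old length even (6). Middle pair: indices 2,3 = -3,1.
New length odd (7). New median = single middle element.
x = 25: 6 elements are < x, 0 elements are > x.
New sorted list: [-8, -7, -3, 1, 16, 22, 25]
New median = 1

Answer: 1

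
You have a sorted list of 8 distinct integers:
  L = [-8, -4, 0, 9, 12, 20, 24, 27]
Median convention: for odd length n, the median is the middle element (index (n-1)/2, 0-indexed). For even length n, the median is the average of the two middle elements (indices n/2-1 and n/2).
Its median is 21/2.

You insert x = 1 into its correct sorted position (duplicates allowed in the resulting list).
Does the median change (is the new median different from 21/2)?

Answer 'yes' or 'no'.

Old median = 21/2
Insert x = 1
New median = 9
Changed? yes

Answer: yes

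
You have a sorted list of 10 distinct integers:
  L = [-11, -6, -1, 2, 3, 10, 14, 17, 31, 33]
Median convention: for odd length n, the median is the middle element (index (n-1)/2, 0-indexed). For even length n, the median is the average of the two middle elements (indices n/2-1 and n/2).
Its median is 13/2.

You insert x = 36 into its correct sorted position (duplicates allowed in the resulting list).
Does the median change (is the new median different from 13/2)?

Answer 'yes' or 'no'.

Answer: yes

Derivation:
Old median = 13/2
Insert x = 36
New median = 10
Changed? yes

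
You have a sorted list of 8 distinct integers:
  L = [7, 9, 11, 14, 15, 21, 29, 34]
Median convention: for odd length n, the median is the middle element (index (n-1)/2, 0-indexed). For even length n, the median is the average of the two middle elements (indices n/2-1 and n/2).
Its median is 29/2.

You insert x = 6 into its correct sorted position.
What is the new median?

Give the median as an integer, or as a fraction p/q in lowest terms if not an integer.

Answer: 14

Derivation:
Old list (sorted, length 8): [7, 9, 11, 14, 15, 21, 29, 34]
Old median = 29/2
Insert x = 6
Old length even (8). Middle pair: indices 3,4 = 14,15.
New length odd (9). New median = single middle element.
x = 6: 0 elements are < x, 8 elements are > x.
New sorted list: [6, 7, 9, 11, 14, 15, 21, 29, 34]
New median = 14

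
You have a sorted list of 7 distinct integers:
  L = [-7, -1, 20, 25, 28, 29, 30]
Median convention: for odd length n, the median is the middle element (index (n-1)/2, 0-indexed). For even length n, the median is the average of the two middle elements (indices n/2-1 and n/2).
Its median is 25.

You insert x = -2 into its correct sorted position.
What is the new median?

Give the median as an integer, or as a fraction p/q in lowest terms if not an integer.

Old list (sorted, length 7): [-7, -1, 20, 25, 28, 29, 30]
Old median = 25
Insert x = -2
Old length odd (7). Middle was index 3 = 25.
New length even (8). New median = avg of two middle elements.
x = -2: 1 elements are < x, 6 elements are > x.
New sorted list: [-7, -2, -1, 20, 25, 28, 29, 30]
New median = 45/2

Answer: 45/2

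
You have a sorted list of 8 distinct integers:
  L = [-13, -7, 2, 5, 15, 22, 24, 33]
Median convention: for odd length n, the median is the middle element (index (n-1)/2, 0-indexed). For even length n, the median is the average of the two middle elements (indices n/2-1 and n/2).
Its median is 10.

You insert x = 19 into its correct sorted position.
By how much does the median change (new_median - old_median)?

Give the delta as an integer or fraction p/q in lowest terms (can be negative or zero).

Old median = 10
After inserting x = 19: new sorted = [-13, -7, 2, 5, 15, 19, 22, 24, 33]
New median = 15
Delta = 15 - 10 = 5

Answer: 5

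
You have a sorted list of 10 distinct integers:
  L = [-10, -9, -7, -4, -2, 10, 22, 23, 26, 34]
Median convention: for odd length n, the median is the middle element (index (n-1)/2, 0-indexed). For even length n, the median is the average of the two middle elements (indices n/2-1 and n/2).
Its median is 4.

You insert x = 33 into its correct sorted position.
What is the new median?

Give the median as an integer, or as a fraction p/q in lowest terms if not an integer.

Old list (sorted, length 10): [-10, -9, -7, -4, -2, 10, 22, 23, 26, 34]
Old median = 4
Insert x = 33
Old length even (10). Middle pair: indices 4,5 = -2,10.
New length odd (11). New median = single middle element.
x = 33: 9 elements are < x, 1 elements are > x.
New sorted list: [-10, -9, -7, -4, -2, 10, 22, 23, 26, 33, 34]
New median = 10

Answer: 10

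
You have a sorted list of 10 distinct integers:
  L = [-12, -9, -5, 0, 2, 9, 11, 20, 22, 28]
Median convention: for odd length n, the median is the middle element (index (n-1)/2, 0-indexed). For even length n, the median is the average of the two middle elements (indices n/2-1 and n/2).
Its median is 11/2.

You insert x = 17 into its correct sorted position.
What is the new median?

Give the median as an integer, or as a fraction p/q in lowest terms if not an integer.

Answer: 9

Derivation:
Old list (sorted, length 10): [-12, -9, -5, 0, 2, 9, 11, 20, 22, 28]
Old median = 11/2
Insert x = 17
Old length even (10). Middle pair: indices 4,5 = 2,9.
New length odd (11). New median = single middle element.
x = 17: 7 elements are < x, 3 elements are > x.
New sorted list: [-12, -9, -5, 0, 2, 9, 11, 17, 20, 22, 28]
New median = 9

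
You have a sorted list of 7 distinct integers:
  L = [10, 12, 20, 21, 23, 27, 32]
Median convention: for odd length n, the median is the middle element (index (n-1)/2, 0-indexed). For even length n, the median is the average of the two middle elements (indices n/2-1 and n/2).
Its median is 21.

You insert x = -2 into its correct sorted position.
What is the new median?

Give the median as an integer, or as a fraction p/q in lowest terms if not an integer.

Old list (sorted, length 7): [10, 12, 20, 21, 23, 27, 32]
Old median = 21
Insert x = -2
Old length odd (7). Middle was index 3 = 21.
New length even (8). New median = avg of two middle elements.
x = -2: 0 elements are < x, 7 elements are > x.
New sorted list: [-2, 10, 12, 20, 21, 23, 27, 32]
New median = 41/2

Answer: 41/2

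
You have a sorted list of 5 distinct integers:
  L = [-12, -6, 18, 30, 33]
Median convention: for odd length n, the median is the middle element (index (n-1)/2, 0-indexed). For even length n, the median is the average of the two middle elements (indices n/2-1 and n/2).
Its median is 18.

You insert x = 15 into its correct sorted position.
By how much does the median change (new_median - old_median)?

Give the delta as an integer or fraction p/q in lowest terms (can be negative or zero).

Answer: -3/2

Derivation:
Old median = 18
After inserting x = 15: new sorted = [-12, -6, 15, 18, 30, 33]
New median = 33/2
Delta = 33/2 - 18 = -3/2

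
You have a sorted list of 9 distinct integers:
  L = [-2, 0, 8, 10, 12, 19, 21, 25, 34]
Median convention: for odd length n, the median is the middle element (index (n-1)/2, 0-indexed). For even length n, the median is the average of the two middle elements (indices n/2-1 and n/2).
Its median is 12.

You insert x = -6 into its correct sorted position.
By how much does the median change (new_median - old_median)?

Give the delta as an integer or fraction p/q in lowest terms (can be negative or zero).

Old median = 12
After inserting x = -6: new sorted = [-6, -2, 0, 8, 10, 12, 19, 21, 25, 34]
New median = 11
Delta = 11 - 12 = -1

Answer: -1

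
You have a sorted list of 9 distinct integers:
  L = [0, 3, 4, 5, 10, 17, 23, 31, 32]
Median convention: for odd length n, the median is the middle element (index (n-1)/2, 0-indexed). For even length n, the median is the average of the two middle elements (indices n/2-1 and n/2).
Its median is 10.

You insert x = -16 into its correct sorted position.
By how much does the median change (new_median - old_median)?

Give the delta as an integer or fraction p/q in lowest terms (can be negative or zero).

Old median = 10
After inserting x = -16: new sorted = [-16, 0, 3, 4, 5, 10, 17, 23, 31, 32]
New median = 15/2
Delta = 15/2 - 10 = -5/2

Answer: -5/2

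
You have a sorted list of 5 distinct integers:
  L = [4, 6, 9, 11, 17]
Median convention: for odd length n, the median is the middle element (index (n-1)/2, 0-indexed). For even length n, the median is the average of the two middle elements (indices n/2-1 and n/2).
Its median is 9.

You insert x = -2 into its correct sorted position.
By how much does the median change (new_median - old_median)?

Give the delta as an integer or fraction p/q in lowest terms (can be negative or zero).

Answer: -3/2

Derivation:
Old median = 9
After inserting x = -2: new sorted = [-2, 4, 6, 9, 11, 17]
New median = 15/2
Delta = 15/2 - 9 = -3/2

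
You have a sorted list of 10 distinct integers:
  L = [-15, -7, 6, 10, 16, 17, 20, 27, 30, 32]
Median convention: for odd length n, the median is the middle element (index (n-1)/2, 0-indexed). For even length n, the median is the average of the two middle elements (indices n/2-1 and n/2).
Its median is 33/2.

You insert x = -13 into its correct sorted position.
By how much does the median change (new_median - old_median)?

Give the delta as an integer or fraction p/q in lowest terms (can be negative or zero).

Answer: -1/2

Derivation:
Old median = 33/2
After inserting x = -13: new sorted = [-15, -13, -7, 6, 10, 16, 17, 20, 27, 30, 32]
New median = 16
Delta = 16 - 33/2 = -1/2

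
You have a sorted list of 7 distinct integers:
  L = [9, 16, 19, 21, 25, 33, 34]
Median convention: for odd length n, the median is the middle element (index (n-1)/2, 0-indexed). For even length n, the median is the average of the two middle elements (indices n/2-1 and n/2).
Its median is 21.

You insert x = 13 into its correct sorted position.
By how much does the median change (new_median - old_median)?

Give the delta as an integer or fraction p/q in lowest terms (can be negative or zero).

Answer: -1

Derivation:
Old median = 21
After inserting x = 13: new sorted = [9, 13, 16, 19, 21, 25, 33, 34]
New median = 20
Delta = 20 - 21 = -1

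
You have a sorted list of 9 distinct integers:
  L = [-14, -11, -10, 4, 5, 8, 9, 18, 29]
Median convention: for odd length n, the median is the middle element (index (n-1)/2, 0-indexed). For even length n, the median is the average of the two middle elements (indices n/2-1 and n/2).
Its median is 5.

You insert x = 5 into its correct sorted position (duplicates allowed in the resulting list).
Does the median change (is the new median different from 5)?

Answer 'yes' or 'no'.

Old median = 5
Insert x = 5
New median = 5
Changed? no

Answer: no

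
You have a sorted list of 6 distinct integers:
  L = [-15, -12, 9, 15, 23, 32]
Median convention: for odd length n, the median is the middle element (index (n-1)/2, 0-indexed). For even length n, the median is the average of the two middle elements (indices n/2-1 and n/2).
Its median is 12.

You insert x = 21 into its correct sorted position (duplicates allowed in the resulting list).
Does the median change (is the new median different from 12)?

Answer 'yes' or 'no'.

Answer: yes

Derivation:
Old median = 12
Insert x = 21
New median = 15
Changed? yes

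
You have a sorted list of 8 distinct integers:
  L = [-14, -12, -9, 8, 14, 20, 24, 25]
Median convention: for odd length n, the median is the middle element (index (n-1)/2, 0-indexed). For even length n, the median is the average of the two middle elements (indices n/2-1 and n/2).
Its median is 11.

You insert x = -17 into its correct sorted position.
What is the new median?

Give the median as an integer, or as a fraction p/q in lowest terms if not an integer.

Answer: 8

Derivation:
Old list (sorted, length 8): [-14, -12, -9, 8, 14, 20, 24, 25]
Old median = 11
Insert x = -17
Old length even (8). Middle pair: indices 3,4 = 8,14.
New length odd (9). New median = single middle element.
x = -17: 0 elements are < x, 8 elements are > x.
New sorted list: [-17, -14, -12, -9, 8, 14, 20, 24, 25]
New median = 8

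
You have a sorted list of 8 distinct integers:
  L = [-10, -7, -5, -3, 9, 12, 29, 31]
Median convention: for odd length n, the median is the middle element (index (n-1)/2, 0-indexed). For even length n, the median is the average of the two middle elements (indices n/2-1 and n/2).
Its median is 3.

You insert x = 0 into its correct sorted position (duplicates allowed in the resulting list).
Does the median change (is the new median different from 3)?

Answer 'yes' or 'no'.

Old median = 3
Insert x = 0
New median = 0
Changed? yes

Answer: yes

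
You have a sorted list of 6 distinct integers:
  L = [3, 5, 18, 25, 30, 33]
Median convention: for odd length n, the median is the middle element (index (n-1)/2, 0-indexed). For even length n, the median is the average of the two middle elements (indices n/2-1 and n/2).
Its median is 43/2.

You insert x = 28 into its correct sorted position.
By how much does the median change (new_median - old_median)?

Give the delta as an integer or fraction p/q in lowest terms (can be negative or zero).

Old median = 43/2
After inserting x = 28: new sorted = [3, 5, 18, 25, 28, 30, 33]
New median = 25
Delta = 25 - 43/2 = 7/2

Answer: 7/2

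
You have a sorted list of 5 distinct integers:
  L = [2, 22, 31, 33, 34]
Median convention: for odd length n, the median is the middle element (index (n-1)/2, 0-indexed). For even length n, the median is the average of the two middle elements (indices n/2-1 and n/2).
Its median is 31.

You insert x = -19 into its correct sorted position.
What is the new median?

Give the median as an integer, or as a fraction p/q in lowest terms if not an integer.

Answer: 53/2

Derivation:
Old list (sorted, length 5): [2, 22, 31, 33, 34]
Old median = 31
Insert x = -19
Old length odd (5). Middle was index 2 = 31.
New length even (6). New median = avg of two middle elements.
x = -19: 0 elements are < x, 5 elements are > x.
New sorted list: [-19, 2, 22, 31, 33, 34]
New median = 53/2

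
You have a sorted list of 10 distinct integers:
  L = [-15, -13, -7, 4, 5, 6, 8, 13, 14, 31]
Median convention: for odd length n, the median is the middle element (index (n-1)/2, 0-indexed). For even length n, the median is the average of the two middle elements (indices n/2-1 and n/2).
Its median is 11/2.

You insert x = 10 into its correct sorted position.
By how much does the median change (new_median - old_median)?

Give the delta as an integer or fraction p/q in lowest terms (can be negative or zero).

Old median = 11/2
After inserting x = 10: new sorted = [-15, -13, -7, 4, 5, 6, 8, 10, 13, 14, 31]
New median = 6
Delta = 6 - 11/2 = 1/2

Answer: 1/2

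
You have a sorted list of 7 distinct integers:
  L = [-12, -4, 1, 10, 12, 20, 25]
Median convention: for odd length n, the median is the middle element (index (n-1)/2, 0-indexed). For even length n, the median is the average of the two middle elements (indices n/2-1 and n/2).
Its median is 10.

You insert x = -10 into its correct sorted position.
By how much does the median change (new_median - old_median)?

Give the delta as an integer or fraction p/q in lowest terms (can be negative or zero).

Answer: -9/2

Derivation:
Old median = 10
After inserting x = -10: new sorted = [-12, -10, -4, 1, 10, 12, 20, 25]
New median = 11/2
Delta = 11/2 - 10 = -9/2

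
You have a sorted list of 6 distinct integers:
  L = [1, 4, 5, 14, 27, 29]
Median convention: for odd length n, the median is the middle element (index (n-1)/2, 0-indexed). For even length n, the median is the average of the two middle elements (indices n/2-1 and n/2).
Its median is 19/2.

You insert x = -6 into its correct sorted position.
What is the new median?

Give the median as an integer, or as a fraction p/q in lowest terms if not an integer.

Answer: 5

Derivation:
Old list (sorted, length 6): [1, 4, 5, 14, 27, 29]
Old median = 19/2
Insert x = -6
Old length even (6). Middle pair: indices 2,3 = 5,14.
New length odd (7). New median = single middle element.
x = -6: 0 elements are < x, 6 elements are > x.
New sorted list: [-6, 1, 4, 5, 14, 27, 29]
New median = 5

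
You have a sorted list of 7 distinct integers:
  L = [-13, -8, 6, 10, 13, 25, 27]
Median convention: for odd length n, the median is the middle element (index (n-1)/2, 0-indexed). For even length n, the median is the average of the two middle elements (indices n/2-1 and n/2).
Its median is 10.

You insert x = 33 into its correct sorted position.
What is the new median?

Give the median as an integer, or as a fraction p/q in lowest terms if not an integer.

Answer: 23/2

Derivation:
Old list (sorted, length 7): [-13, -8, 6, 10, 13, 25, 27]
Old median = 10
Insert x = 33
Old length odd (7). Middle was index 3 = 10.
New length even (8). New median = avg of two middle elements.
x = 33: 7 elements are < x, 0 elements are > x.
New sorted list: [-13, -8, 6, 10, 13, 25, 27, 33]
New median = 23/2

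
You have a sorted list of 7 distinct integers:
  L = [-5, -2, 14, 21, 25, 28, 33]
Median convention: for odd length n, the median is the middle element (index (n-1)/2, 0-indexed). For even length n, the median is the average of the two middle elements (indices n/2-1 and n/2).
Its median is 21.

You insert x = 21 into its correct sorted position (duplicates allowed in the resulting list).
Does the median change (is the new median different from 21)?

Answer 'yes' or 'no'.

Old median = 21
Insert x = 21
New median = 21
Changed? no

Answer: no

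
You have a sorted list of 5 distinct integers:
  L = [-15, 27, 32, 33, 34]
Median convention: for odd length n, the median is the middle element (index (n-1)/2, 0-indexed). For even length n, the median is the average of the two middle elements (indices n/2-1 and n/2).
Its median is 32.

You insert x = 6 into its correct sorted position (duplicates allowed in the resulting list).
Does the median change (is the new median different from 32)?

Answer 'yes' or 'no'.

Old median = 32
Insert x = 6
New median = 59/2
Changed? yes

Answer: yes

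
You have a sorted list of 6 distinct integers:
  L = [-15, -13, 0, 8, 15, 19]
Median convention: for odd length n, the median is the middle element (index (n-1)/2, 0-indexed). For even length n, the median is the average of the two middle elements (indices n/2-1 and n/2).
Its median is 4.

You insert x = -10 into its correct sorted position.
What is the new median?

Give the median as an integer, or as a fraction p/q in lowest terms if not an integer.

Old list (sorted, length 6): [-15, -13, 0, 8, 15, 19]
Old median = 4
Insert x = -10
Old length even (6). Middle pair: indices 2,3 = 0,8.
New length odd (7). New median = single middle element.
x = -10: 2 elements are < x, 4 elements are > x.
New sorted list: [-15, -13, -10, 0, 8, 15, 19]
New median = 0

Answer: 0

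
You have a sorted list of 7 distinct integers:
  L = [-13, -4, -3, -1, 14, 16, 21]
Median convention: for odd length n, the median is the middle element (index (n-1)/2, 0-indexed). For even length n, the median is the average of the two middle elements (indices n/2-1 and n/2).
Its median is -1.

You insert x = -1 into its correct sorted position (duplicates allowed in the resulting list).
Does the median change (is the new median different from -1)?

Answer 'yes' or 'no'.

Old median = -1
Insert x = -1
New median = -1
Changed? no

Answer: no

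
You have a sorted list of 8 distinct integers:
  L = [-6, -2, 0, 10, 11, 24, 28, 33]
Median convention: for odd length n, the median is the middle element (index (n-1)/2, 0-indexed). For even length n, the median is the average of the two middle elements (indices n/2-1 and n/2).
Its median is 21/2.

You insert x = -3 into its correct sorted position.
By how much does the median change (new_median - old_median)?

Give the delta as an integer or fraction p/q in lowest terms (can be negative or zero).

Answer: -1/2

Derivation:
Old median = 21/2
After inserting x = -3: new sorted = [-6, -3, -2, 0, 10, 11, 24, 28, 33]
New median = 10
Delta = 10 - 21/2 = -1/2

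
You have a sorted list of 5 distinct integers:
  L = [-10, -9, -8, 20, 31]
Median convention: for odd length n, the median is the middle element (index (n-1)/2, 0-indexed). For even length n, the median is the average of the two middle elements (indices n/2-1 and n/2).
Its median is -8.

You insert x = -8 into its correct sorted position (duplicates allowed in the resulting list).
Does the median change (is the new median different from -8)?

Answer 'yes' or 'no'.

Old median = -8
Insert x = -8
New median = -8
Changed? no

Answer: no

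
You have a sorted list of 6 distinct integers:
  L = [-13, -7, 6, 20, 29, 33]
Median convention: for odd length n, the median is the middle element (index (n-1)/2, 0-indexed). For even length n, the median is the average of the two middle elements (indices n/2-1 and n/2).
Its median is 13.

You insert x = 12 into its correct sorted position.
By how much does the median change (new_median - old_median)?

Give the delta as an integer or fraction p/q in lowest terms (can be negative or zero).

Old median = 13
After inserting x = 12: new sorted = [-13, -7, 6, 12, 20, 29, 33]
New median = 12
Delta = 12 - 13 = -1

Answer: -1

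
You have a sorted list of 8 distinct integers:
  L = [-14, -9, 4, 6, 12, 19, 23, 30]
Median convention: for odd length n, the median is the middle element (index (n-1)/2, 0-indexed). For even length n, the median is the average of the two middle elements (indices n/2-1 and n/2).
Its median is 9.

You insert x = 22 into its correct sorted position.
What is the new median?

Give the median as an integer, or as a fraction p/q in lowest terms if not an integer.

Old list (sorted, length 8): [-14, -9, 4, 6, 12, 19, 23, 30]
Old median = 9
Insert x = 22
Old length even (8). Middle pair: indices 3,4 = 6,12.
New length odd (9). New median = single middle element.
x = 22: 6 elements are < x, 2 elements are > x.
New sorted list: [-14, -9, 4, 6, 12, 19, 22, 23, 30]
New median = 12

Answer: 12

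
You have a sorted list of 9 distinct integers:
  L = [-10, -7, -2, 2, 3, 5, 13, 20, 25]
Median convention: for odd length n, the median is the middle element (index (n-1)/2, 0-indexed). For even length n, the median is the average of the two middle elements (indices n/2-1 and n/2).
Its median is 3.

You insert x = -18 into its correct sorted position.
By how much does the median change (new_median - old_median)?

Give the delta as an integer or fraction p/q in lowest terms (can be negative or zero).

Answer: -1/2

Derivation:
Old median = 3
After inserting x = -18: new sorted = [-18, -10, -7, -2, 2, 3, 5, 13, 20, 25]
New median = 5/2
Delta = 5/2 - 3 = -1/2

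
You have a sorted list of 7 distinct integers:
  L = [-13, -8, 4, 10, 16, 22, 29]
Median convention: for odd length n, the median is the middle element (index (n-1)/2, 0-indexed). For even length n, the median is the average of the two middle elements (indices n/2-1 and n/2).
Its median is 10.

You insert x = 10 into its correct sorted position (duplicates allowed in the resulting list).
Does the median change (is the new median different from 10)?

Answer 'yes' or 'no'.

Answer: no

Derivation:
Old median = 10
Insert x = 10
New median = 10
Changed? no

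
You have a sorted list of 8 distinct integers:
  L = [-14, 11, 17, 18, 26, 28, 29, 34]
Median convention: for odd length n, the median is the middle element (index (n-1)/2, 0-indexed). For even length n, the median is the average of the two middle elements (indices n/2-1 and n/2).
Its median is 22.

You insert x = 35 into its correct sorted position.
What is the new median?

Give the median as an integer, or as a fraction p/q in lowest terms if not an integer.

Old list (sorted, length 8): [-14, 11, 17, 18, 26, 28, 29, 34]
Old median = 22
Insert x = 35
Old length even (8). Middle pair: indices 3,4 = 18,26.
New length odd (9). New median = single middle element.
x = 35: 8 elements are < x, 0 elements are > x.
New sorted list: [-14, 11, 17, 18, 26, 28, 29, 34, 35]
New median = 26

Answer: 26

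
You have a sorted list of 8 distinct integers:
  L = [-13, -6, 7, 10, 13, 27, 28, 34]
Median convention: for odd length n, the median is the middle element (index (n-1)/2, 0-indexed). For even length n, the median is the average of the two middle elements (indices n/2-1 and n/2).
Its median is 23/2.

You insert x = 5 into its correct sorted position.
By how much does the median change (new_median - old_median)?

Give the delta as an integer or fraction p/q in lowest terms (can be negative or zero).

Old median = 23/2
After inserting x = 5: new sorted = [-13, -6, 5, 7, 10, 13, 27, 28, 34]
New median = 10
Delta = 10 - 23/2 = -3/2

Answer: -3/2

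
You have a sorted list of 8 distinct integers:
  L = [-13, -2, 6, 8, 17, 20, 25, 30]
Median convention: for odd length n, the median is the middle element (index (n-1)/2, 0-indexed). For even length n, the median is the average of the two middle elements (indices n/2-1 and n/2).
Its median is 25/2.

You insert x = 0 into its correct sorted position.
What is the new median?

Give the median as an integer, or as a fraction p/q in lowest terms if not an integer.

Answer: 8

Derivation:
Old list (sorted, length 8): [-13, -2, 6, 8, 17, 20, 25, 30]
Old median = 25/2
Insert x = 0
Old length even (8). Middle pair: indices 3,4 = 8,17.
New length odd (9). New median = single middle element.
x = 0: 2 elements are < x, 6 elements are > x.
New sorted list: [-13, -2, 0, 6, 8, 17, 20, 25, 30]
New median = 8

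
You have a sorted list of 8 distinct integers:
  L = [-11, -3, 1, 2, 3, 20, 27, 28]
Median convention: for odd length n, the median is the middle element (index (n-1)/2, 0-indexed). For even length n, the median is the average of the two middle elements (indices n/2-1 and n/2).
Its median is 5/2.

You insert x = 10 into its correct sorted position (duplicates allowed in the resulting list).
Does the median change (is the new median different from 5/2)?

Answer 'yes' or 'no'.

Old median = 5/2
Insert x = 10
New median = 3
Changed? yes

Answer: yes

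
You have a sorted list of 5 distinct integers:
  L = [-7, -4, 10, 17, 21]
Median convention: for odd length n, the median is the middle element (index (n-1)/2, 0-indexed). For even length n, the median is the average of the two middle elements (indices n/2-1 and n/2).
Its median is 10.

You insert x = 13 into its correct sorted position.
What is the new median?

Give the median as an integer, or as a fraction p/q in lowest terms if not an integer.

Answer: 23/2

Derivation:
Old list (sorted, length 5): [-7, -4, 10, 17, 21]
Old median = 10
Insert x = 13
Old length odd (5). Middle was index 2 = 10.
New length even (6). New median = avg of two middle elements.
x = 13: 3 elements are < x, 2 elements are > x.
New sorted list: [-7, -4, 10, 13, 17, 21]
New median = 23/2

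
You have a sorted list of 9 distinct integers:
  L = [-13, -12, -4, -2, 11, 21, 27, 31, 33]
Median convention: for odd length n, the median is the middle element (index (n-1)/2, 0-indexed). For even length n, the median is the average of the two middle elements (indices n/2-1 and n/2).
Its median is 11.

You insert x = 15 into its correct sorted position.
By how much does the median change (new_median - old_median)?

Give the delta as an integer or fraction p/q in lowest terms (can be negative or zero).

Answer: 2

Derivation:
Old median = 11
After inserting x = 15: new sorted = [-13, -12, -4, -2, 11, 15, 21, 27, 31, 33]
New median = 13
Delta = 13 - 11 = 2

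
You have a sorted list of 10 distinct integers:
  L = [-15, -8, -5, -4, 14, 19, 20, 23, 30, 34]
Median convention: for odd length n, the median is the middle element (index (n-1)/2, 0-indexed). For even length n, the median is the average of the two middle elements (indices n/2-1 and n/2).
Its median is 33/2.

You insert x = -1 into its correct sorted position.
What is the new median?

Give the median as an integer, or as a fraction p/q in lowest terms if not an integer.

Answer: 14

Derivation:
Old list (sorted, length 10): [-15, -8, -5, -4, 14, 19, 20, 23, 30, 34]
Old median = 33/2
Insert x = -1
Old length even (10). Middle pair: indices 4,5 = 14,19.
New length odd (11). New median = single middle element.
x = -1: 4 elements are < x, 6 elements are > x.
New sorted list: [-15, -8, -5, -4, -1, 14, 19, 20, 23, 30, 34]
New median = 14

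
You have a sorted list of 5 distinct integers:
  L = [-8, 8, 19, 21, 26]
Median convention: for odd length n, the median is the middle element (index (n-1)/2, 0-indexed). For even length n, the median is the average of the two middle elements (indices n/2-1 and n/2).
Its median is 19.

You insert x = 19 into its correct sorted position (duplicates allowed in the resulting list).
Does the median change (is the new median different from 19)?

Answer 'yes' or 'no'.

Answer: no

Derivation:
Old median = 19
Insert x = 19
New median = 19
Changed? no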